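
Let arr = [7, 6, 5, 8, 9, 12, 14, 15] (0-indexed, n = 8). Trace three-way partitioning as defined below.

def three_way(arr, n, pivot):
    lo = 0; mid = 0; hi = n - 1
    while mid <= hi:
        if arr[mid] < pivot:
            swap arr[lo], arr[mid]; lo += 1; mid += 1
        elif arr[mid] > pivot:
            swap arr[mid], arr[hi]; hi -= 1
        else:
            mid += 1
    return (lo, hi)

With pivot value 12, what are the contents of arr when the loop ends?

[7, 6, 5, 8, 9, 12, 15, 14]

lo=0 mid=0 hi=7
7<12: swap(0,0), lo=1 mid=1 ⇒ [7, 6, 5, 8, 9, 12, 14, 15]
6<12: swap(1,1), lo=2 mid=2 ⇒ [7, 6, 5, 8, 9, 12, 14, 15]
5<12: swap(2,2), lo=3 mid=3 ⇒ [7, 6, 5, 8, 9, 12, 14, 15]
8<12: swap(3,3), lo=4 mid=4 ⇒ [7, 6, 5, 8, 9, 12, 14, 15]
9<12: swap(4,4), lo=5 mid=5 ⇒ [7, 6, 5, 8, 9, 12, 14, 15]
12=12: mid=6
14>12: swap(6,7), hi=6 ⇒ [7, 6, 5, 8, 9, 12, 15, 14]
15>12: swap(6,6), hi=5 ⇒ [7, 6, 5, 8, 9, 12, 15, 14]
done. lo=5 hi=5; arr=[7, 6, 5, 8, 9, 12, 15, 14]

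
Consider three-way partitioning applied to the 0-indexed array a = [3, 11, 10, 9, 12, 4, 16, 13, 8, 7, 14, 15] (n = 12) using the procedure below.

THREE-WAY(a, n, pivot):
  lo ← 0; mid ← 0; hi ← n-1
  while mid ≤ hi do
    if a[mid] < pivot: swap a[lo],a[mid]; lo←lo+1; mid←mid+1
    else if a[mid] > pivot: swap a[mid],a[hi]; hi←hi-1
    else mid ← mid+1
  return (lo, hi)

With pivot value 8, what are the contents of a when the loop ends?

[3, 7, 4, 8, 12, 16, 13, 9, 10, 14, 15, 11]

lo=0 mid=0 hi=11
3<8: swap(0,0), lo=1 mid=1 ⇒ [3, 11, 10, 9, 12, 4, 16, 13, 8, 7, 14, 15]
11>8: swap(1,11), hi=10 ⇒ [3, 15, 10, 9, 12, 4, 16, 13, 8, 7, 14, 11]
15>8: swap(1,10), hi=9 ⇒ [3, 14, 10, 9, 12, 4, 16, 13, 8, 7, 15, 11]
14>8: swap(1,9), hi=8 ⇒ [3, 7, 10, 9, 12, 4, 16, 13, 8, 14, 15, 11]
7<8: swap(1,1), lo=2 mid=2 ⇒ [3, 7, 10, 9, 12, 4, 16, 13, 8, 14, 15, 11]
10>8: swap(2,8), hi=7 ⇒ [3, 7, 8, 9, 12, 4, 16, 13, 10, 14, 15, 11]
8=8: mid=3
9>8: swap(3,7), hi=6 ⇒ [3, 7, 8, 13, 12, 4, 16, 9, 10, 14, 15, 11]
13>8: swap(3,6), hi=5 ⇒ [3, 7, 8, 16, 12, 4, 13, 9, 10, 14, 15, 11]
16>8: swap(3,5), hi=4 ⇒ [3, 7, 8, 4, 12, 16, 13, 9, 10, 14, 15, 11]
4<8: swap(2,3), lo=3 mid=4 ⇒ [3, 7, 4, 8, 12, 16, 13, 9, 10, 14, 15, 11]
12>8: swap(4,4), hi=3 ⇒ [3, 7, 4, 8, 12, 16, 13, 9, 10, 14, 15, 11]
done. lo=3 hi=3; a=[3, 7, 4, 8, 12, 16, 13, 9, 10, 14, 15, 11]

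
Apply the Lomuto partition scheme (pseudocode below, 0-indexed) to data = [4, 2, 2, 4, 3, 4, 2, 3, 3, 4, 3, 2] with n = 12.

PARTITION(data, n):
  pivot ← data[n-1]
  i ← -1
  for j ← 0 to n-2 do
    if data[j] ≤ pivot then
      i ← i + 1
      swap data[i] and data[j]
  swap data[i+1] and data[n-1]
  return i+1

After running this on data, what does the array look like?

pivot = data[11] = 2; i = -1
j=0: data[0]=4 > 2 → no swap
j=1: data[1]=2 ≤ 2 → i=0, swap data[0],data[1] → [2, 4, 2, 4, 3, 4, 2, 3, 3, 4, 3, 2]
j=2: data[2]=2 ≤ 2 → i=1, swap data[1],data[2] → [2, 2, 4, 4, 3, 4, 2, 3, 3, 4, 3, 2]
j=3: data[3]=4 > 2 → no swap
j=4: data[4]=3 > 2 → no swap
j=5: data[5]=4 > 2 → no swap
j=6: data[6]=2 ≤ 2 → i=2, swap data[2],data[6] → [2, 2, 2, 4, 3, 4, 4, 3, 3, 4, 3, 2]
j=7: data[7]=3 > 2 → no swap
j=8: data[8]=3 > 2 → no swap
j=9: data[9]=4 > 2 → no swap
j=10: data[10]=3 > 2 → no swap
final swap data[3],data[11] → [2, 2, 2, 2, 3, 4, 4, 3, 3, 4, 3, 4]; return 3

[2, 2, 2, 2, 3, 4, 4, 3, 3, 4, 3, 4]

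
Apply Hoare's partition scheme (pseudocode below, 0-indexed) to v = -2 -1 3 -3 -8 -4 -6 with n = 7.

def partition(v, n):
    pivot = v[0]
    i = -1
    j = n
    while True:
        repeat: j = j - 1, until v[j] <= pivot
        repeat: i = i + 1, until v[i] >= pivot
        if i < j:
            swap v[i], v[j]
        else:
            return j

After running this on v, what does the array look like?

pivot=-2
j stops at 6 (-6), i stops at 0 (-2); swap ⇒ -6 -1 3 -3 -8 -4 -2
j stops at 5 (-4), i stops at 1 (-1); swap ⇒ -6 -4 3 -3 -8 -1 -2
j stops at 4 (-8), i stops at 2 (3); swap ⇒ -6 -4 -8 -3 3 -1 -2
j stops at 3, i stops at 4; i≥j ⇒ return 3. v=-6 -4 -8 -3 3 -1 -2

-6 -4 -8 -3 3 -1 -2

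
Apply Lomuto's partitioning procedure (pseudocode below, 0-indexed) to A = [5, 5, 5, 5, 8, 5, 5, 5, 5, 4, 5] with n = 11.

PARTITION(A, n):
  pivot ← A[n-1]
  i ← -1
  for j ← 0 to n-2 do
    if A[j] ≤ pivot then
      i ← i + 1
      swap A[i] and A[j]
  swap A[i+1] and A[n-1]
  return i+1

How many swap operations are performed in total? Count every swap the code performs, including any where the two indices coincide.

10

pivot=5, i=-1
j=0: 5≤5, i=0, swap(0,0) ⇒ [5, 5, 5, 5, 8, 5, 5, 5, 5, 4, 5]
j=1: 5≤5, i=1, swap(1,1) ⇒ [5, 5, 5, 5, 8, 5, 5, 5, 5, 4, 5]
j=2: 5≤5, i=2, swap(2,2) ⇒ [5, 5, 5, 5, 8, 5, 5, 5, 5, 4, 5]
j=3: 5≤5, i=3, swap(3,3) ⇒ [5, 5, 5, 5, 8, 5, 5, 5, 5, 4, 5]
j=4: 8>5, skip
j=5: 5≤5, i=4, swap(4,5) ⇒ [5, 5, 5, 5, 5, 8, 5, 5, 5, 4, 5]
j=6: 5≤5, i=5, swap(5,6) ⇒ [5, 5, 5, 5, 5, 5, 8, 5, 5, 4, 5]
j=7: 5≤5, i=6, swap(6,7) ⇒ [5, 5, 5, 5, 5, 5, 5, 8, 5, 4, 5]
j=8: 5≤5, i=7, swap(7,8) ⇒ [5, 5, 5, 5, 5, 5, 5, 5, 8, 4, 5]
j=9: 4≤5, i=8, swap(8,9) ⇒ [5, 5, 5, 5, 5, 5, 5, 5, 4, 8, 5]
swap(9,10) ⇒ [5, 5, 5, 5, 5, 5, 5, 5, 4, 5, 8]; return 9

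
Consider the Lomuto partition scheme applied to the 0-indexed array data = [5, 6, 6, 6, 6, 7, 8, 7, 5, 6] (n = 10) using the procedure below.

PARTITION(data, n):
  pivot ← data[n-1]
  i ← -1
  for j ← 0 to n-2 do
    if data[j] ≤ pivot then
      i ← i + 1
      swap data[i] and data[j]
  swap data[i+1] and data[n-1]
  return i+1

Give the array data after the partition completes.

[5, 6, 6, 6, 6, 5, 6, 7, 7, 8]

pivot = data[9] = 6; i = -1
j=0: data[0]=5 ≤ 6 → i=0, swap data[0],data[0] (no change) → [5, 6, 6, 6, 6, 7, 8, 7, 5, 6]
j=1: data[1]=6 ≤ 6 → i=1, swap data[1],data[1] (no change) → [5, 6, 6, 6, 6, 7, 8, 7, 5, 6]
j=2: data[2]=6 ≤ 6 → i=2, swap data[2],data[2] (no change) → [5, 6, 6, 6, 6, 7, 8, 7, 5, 6]
j=3: data[3]=6 ≤ 6 → i=3, swap data[3],data[3] (no change) → [5, 6, 6, 6, 6, 7, 8, 7, 5, 6]
j=4: data[4]=6 ≤ 6 → i=4, swap data[4],data[4] (no change) → [5, 6, 6, 6, 6, 7, 8, 7, 5, 6]
j=5: data[5]=7 > 6 → no swap
j=6: data[6]=8 > 6 → no swap
j=7: data[7]=7 > 6 → no swap
j=8: data[8]=5 ≤ 6 → i=5, swap data[5],data[8] → [5, 6, 6, 6, 6, 5, 8, 7, 7, 6]
final swap data[6],data[9] → [5, 6, 6, 6, 6, 5, 6, 7, 7, 8]; return 6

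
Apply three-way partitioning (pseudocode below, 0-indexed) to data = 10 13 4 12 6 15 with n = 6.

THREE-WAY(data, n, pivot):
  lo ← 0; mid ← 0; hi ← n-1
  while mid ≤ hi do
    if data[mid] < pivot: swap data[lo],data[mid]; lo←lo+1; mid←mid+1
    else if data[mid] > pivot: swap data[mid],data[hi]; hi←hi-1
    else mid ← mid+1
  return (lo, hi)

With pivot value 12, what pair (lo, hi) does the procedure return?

pivot = 12; lo=0, mid=0, hi=5
data[mid]=10<12: swap data[0],data[0]; lo=1,mid=1 → 10 13 4 12 6 15
data[mid]=13>12: swap data[1],data[5]; hi=4 → 10 15 4 12 6 13
data[mid]=15>12: swap data[1],data[4]; hi=3 → 10 6 4 12 15 13
data[mid]=6<12: swap data[1],data[1]; lo=2,mid=2 → 10 6 4 12 15 13
data[mid]=4<12: swap data[2],data[2]; lo=3,mid=3 → 10 6 4 12 15 13
data[mid]=12=12: mid=4
end: lo=3, hi=3; data = 10 6 4 12 15 13

(3, 3)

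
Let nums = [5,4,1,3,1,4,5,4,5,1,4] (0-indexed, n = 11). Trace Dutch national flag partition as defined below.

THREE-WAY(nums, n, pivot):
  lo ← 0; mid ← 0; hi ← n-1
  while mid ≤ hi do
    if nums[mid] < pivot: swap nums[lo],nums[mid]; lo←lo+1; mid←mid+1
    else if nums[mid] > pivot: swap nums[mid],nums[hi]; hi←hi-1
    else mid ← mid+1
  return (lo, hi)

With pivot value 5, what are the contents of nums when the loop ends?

pivot = 5; lo=0, mid=0, hi=10
nums[mid]=5=5: mid=1
nums[mid]=4<5: swap nums[0],nums[1]; lo=1,mid=2 → [4,5,1,3,1,4,5,4,5,1,4]
nums[mid]=1<5: swap nums[1],nums[2]; lo=2,mid=3 → [4,1,5,3,1,4,5,4,5,1,4]
nums[mid]=3<5: swap nums[2],nums[3]; lo=3,mid=4 → [4,1,3,5,1,4,5,4,5,1,4]
nums[mid]=1<5: swap nums[3],nums[4]; lo=4,mid=5 → [4,1,3,1,5,4,5,4,5,1,4]
nums[mid]=4<5: swap nums[4],nums[5]; lo=5,mid=6 → [4,1,3,1,4,5,5,4,5,1,4]
nums[mid]=5=5: mid=7
nums[mid]=4<5: swap nums[5],nums[7]; lo=6,mid=8 → [4,1,3,1,4,4,5,5,5,1,4]
nums[mid]=5=5: mid=9
nums[mid]=1<5: swap nums[6],nums[9]; lo=7,mid=10 → [4,1,3,1,4,4,1,5,5,5,4]
nums[mid]=4<5: swap nums[7],nums[10]; lo=8,mid=11 → [4,1,3,1,4,4,1,4,5,5,5]
end: lo=8, hi=10; nums = [4,1,3,1,4,4,1,4,5,5,5]

[4,1,3,1,4,4,1,4,5,5,5]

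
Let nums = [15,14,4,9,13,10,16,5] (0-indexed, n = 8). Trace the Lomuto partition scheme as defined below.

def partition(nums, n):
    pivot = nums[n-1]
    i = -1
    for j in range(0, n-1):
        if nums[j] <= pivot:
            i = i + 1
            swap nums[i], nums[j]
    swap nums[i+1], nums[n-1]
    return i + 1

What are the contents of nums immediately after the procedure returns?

pivot=5, i=-1
j=0: 15>5, skip
j=1: 14>5, skip
j=2: 4≤5, i=0, swap(0,2) ⇒ [4,14,15,9,13,10,16,5]
j=3: 9>5, skip
j=4: 13>5, skip
j=5: 10>5, skip
j=6: 16>5, skip
swap(1,7) ⇒ [4,5,15,9,13,10,16,14]; return 1

[4,5,15,9,13,10,16,14]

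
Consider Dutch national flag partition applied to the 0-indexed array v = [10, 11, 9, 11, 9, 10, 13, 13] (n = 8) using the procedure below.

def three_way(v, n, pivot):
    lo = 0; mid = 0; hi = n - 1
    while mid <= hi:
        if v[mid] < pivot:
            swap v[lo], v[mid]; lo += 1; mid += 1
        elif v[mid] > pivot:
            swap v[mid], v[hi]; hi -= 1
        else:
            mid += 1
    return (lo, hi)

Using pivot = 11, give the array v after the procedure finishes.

pivot = 11; lo=0, mid=0, hi=7
v[mid]=10<11: swap v[0],v[0]; lo=1,mid=1 → [10, 11, 9, 11, 9, 10, 13, 13]
v[mid]=11=11: mid=2
v[mid]=9<11: swap v[1],v[2]; lo=2,mid=3 → [10, 9, 11, 11, 9, 10, 13, 13]
v[mid]=11=11: mid=4
v[mid]=9<11: swap v[2],v[4]; lo=3,mid=5 → [10, 9, 9, 11, 11, 10, 13, 13]
v[mid]=10<11: swap v[3],v[5]; lo=4,mid=6 → [10, 9, 9, 10, 11, 11, 13, 13]
v[mid]=13>11: swap v[6],v[7]; hi=6 → [10, 9, 9, 10, 11, 11, 13, 13]
v[mid]=13>11: swap v[6],v[6]; hi=5 → [10, 9, 9, 10, 11, 11, 13, 13]
end: lo=4, hi=5; v = [10, 9, 9, 10, 11, 11, 13, 13]

[10, 9, 9, 10, 11, 11, 13, 13]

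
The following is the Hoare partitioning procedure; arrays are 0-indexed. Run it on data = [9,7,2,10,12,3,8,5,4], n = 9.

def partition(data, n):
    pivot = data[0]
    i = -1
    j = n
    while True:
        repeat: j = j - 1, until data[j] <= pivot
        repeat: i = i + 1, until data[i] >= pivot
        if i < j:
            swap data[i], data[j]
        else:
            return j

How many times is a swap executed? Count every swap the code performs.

3

pivot = data[0] = 9; i = -1, j = 9
j→8 (data[8]=4≤9), i→0 (data[0]=9≥9); i<j, swap → [4,7,2,10,12,3,8,5,9]
j→7 (data[7]=5≤9), i→3 (data[3]=10≥9); i<j, swap → [4,7,2,5,12,3,8,10,9]
j→6 (data[6]=8≤9), i→4 (data[4]=12≥9); i<j, swap → [4,7,2,5,8,3,12,10,9]
j→5, i→6; i≥j, return j=5. data = [4,7,2,5,8,3,12,10,9]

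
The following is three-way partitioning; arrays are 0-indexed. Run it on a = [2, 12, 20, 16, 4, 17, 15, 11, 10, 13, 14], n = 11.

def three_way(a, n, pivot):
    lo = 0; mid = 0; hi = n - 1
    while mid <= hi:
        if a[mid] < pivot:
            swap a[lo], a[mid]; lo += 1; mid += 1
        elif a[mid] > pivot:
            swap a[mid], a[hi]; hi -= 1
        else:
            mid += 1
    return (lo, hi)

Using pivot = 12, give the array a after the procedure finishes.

pivot = 12; lo=0, mid=0, hi=10
a[mid]=2<12: swap a[0],a[0]; lo=1,mid=1 → [2, 12, 20, 16, 4, 17, 15, 11, 10, 13, 14]
a[mid]=12=12: mid=2
a[mid]=20>12: swap a[2],a[10]; hi=9 → [2, 12, 14, 16, 4, 17, 15, 11, 10, 13, 20]
a[mid]=14>12: swap a[2],a[9]; hi=8 → [2, 12, 13, 16, 4, 17, 15, 11, 10, 14, 20]
a[mid]=13>12: swap a[2],a[8]; hi=7 → [2, 12, 10, 16, 4, 17, 15, 11, 13, 14, 20]
a[mid]=10<12: swap a[1],a[2]; lo=2,mid=3 → [2, 10, 12, 16, 4, 17, 15, 11, 13, 14, 20]
a[mid]=16>12: swap a[3],a[7]; hi=6 → [2, 10, 12, 11, 4, 17, 15, 16, 13, 14, 20]
a[mid]=11<12: swap a[2],a[3]; lo=3,mid=4 → [2, 10, 11, 12, 4, 17, 15, 16, 13, 14, 20]
a[mid]=4<12: swap a[3],a[4]; lo=4,mid=5 → [2, 10, 11, 4, 12, 17, 15, 16, 13, 14, 20]
a[mid]=17>12: swap a[5],a[6]; hi=5 → [2, 10, 11, 4, 12, 15, 17, 16, 13, 14, 20]
a[mid]=15>12: swap a[5],a[5]; hi=4 → [2, 10, 11, 4, 12, 15, 17, 16, 13, 14, 20]
end: lo=4, hi=4; a = [2, 10, 11, 4, 12, 15, 17, 16, 13, 14, 20]

[2, 10, 11, 4, 12, 15, 17, 16, 13, 14, 20]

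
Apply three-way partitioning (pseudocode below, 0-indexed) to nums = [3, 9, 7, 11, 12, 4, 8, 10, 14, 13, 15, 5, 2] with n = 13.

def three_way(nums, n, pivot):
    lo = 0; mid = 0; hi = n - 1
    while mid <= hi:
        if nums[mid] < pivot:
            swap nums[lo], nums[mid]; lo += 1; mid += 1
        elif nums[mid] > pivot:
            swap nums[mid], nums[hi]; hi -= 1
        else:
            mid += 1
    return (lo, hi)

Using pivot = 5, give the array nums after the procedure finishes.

pivot = 5; lo=0, mid=0, hi=12
nums[mid]=3<5: swap nums[0],nums[0]; lo=1,mid=1 → [3, 9, 7, 11, 12, 4, 8, 10, 14, 13, 15, 5, 2]
nums[mid]=9>5: swap nums[1],nums[12]; hi=11 → [3, 2, 7, 11, 12, 4, 8, 10, 14, 13, 15, 5, 9]
nums[mid]=2<5: swap nums[1],nums[1]; lo=2,mid=2 → [3, 2, 7, 11, 12, 4, 8, 10, 14, 13, 15, 5, 9]
nums[mid]=7>5: swap nums[2],nums[11]; hi=10 → [3, 2, 5, 11, 12, 4, 8, 10, 14, 13, 15, 7, 9]
nums[mid]=5=5: mid=3
nums[mid]=11>5: swap nums[3],nums[10]; hi=9 → [3, 2, 5, 15, 12, 4, 8, 10, 14, 13, 11, 7, 9]
nums[mid]=15>5: swap nums[3],nums[9]; hi=8 → [3, 2, 5, 13, 12, 4, 8, 10, 14, 15, 11, 7, 9]
nums[mid]=13>5: swap nums[3],nums[8]; hi=7 → [3, 2, 5, 14, 12, 4, 8, 10, 13, 15, 11, 7, 9]
nums[mid]=14>5: swap nums[3],nums[7]; hi=6 → [3, 2, 5, 10, 12, 4, 8, 14, 13, 15, 11, 7, 9]
nums[mid]=10>5: swap nums[3],nums[6]; hi=5 → [3, 2, 5, 8, 12, 4, 10, 14, 13, 15, 11, 7, 9]
nums[mid]=8>5: swap nums[3],nums[5]; hi=4 → [3, 2, 5, 4, 12, 8, 10, 14, 13, 15, 11, 7, 9]
nums[mid]=4<5: swap nums[2],nums[3]; lo=3,mid=4 → [3, 2, 4, 5, 12, 8, 10, 14, 13, 15, 11, 7, 9]
nums[mid]=12>5: swap nums[4],nums[4]; hi=3 → [3, 2, 4, 5, 12, 8, 10, 14, 13, 15, 11, 7, 9]
end: lo=3, hi=3; nums = [3, 2, 4, 5, 12, 8, 10, 14, 13, 15, 11, 7, 9]

[3, 2, 4, 5, 12, 8, 10, 14, 13, 15, 11, 7, 9]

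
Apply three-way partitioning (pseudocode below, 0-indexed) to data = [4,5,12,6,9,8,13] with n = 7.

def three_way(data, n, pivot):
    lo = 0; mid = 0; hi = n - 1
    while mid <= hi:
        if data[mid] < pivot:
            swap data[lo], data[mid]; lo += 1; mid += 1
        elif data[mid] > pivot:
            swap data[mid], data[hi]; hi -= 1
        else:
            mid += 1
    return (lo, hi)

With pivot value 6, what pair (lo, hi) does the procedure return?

pivot = 6; lo=0, mid=0, hi=6
data[mid]=4<6: swap data[0],data[0]; lo=1,mid=1 → [4,5,12,6,9,8,13]
data[mid]=5<6: swap data[1],data[1]; lo=2,mid=2 → [4,5,12,6,9,8,13]
data[mid]=12>6: swap data[2],data[6]; hi=5 → [4,5,13,6,9,8,12]
data[mid]=13>6: swap data[2],data[5]; hi=4 → [4,5,8,6,9,13,12]
data[mid]=8>6: swap data[2],data[4]; hi=3 → [4,5,9,6,8,13,12]
data[mid]=9>6: swap data[2],data[3]; hi=2 → [4,5,6,9,8,13,12]
data[mid]=6=6: mid=3
end: lo=2, hi=2; data = [4,5,6,9,8,13,12]

(2, 2)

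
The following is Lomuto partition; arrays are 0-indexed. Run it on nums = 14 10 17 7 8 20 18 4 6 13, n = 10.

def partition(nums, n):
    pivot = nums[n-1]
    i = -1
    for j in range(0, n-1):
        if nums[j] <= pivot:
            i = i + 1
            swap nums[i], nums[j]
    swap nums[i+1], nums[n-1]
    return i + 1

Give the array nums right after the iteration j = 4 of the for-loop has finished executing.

10 7 8 14 17 20 18 4 6 13

pivot=13, i=-1
j=0: 14>13, skip
j=1: 10≤13, i=0, swap(0,1) ⇒ 10 14 17 7 8 20 18 4 6 13
j=2: 17>13, skip
j=3: 7≤13, i=1, swap(1,3) ⇒ 10 7 17 14 8 20 18 4 6 13
j=4: 8≤13, i=2, swap(2,4) ⇒ 10 7 8 14 17 20 18 4 6 13
(after j=4) nums = 10 7 8 14 17 20 18 4 6 13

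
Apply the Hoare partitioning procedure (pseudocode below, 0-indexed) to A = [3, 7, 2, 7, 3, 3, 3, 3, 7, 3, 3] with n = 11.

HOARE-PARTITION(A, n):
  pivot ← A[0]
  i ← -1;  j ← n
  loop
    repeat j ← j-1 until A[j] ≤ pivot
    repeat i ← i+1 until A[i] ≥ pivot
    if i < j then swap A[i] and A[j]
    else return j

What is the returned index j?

5

pivot = A[0] = 3; i = -1, j = 11
j→10 (A[10]=3≤3), i→0 (A[0]=3≥3); i<j, swap → [3, 7, 2, 7, 3, 3, 3, 3, 7, 3, 3]
j→9 (A[9]=3≤3), i→1 (A[1]=7≥3); i<j, swap → [3, 3, 2, 7, 3, 3, 3, 3, 7, 7, 3]
j→7 (A[7]=3≤3), i→3 (A[3]=7≥3); i<j, swap → [3, 3, 2, 3, 3, 3, 3, 7, 7, 7, 3]
j→6 (A[6]=3≤3), i→4 (A[4]=3≥3); i<j, swap → [3, 3, 2, 3, 3, 3, 3, 7, 7, 7, 3]
j→5, i→5; i≥j, return j=5. A = [3, 3, 2, 3, 3, 3, 3, 7, 7, 7, 3]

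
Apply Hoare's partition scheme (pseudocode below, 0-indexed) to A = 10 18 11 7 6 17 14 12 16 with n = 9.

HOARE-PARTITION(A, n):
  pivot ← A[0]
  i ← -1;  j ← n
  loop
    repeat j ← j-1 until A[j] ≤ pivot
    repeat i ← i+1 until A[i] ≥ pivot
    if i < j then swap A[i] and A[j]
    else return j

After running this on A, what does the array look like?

pivot = A[0] = 10; i = -1, j = 9
j→4 (A[4]=6≤10), i→0 (A[0]=10≥10); i<j, swap → 6 18 11 7 10 17 14 12 16
j→3 (A[3]=7≤10), i→1 (A[1]=18≥10); i<j, swap → 6 7 11 18 10 17 14 12 16
j→1, i→2; i≥j, return j=1. A = 6 7 11 18 10 17 14 12 16

6 7 11 18 10 17 14 12 16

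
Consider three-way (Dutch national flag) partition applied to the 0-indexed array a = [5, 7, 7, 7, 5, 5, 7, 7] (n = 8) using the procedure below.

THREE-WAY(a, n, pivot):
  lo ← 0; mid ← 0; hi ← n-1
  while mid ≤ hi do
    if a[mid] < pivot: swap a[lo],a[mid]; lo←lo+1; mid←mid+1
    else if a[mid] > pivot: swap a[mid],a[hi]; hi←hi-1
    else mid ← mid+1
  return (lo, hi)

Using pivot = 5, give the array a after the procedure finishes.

pivot = 5; lo=0, mid=0, hi=7
a[mid]=5=5: mid=1
a[mid]=7>5: swap a[1],a[7]; hi=6 → [5, 7, 7, 7, 5, 5, 7, 7]
a[mid]=7>5: swap a[1],a[6]; hi=5 → [5, 7, 7, 7, 5, 5, 7, 7]
a[mid]=7>5: swap a[1],a[5]; hi=4 → [5, 5, 7, 7, 5, 7, 7, 7]
a[mid]=5=5: mid=2
a[mid]=7>5: swap a[2],a[4]; hi=3 → [5, 5, 5, 7, 7, 7, 7, 7]
a[mid]=5=5: mid=3
a[mid]=7>5: swap a[3],a[3]; hi=2 → [5, 5, 5, 7, 7, 7, 7, 7]
end: lo=0, hi=2; a = [5, 5, 5, 7, 7, 7, 7, 7]

[5, 5, 5, 7, 7, 7, 7, 7]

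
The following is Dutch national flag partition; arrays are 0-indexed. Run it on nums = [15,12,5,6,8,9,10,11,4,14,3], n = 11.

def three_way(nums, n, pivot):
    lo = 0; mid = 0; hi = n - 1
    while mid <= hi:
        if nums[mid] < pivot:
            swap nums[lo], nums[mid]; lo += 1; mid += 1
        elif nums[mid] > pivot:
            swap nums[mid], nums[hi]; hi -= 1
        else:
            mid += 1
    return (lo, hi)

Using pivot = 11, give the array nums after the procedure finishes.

pivot = 11; lo=0, mid=0, hi=10
nums[mid]=15>11: swap nums[0],nums[10]; hi=9 → [3,12,5,6,8,9,10,11,4,14,15]
nums[mid]=3<11: swap nums[0],nums[0]; lo=1,mid=1 → [3,12,5,6,8,9,10,11,4,14,15]
nums[mid]=12>11: swap nums[1],nums[9]; hi=8 → [3,14,5,6,8,9,10,11,4,12,15]
nums[mid]=14>11: swap nums[1],nums[8]; hi=7 → [3,4,5,6,8,9,10,11,14,12,15]
nums[mid]=4<11: swap nums[1],nums[1]; lo=2,mid=2 → [3,4,5,6,8,9,10,11,14,12,15]
nums[mid]=5<11: swap nums[2],nums[2]; lo=3,mid=3 → [3,4,5,6,8,9,10,11,14,12,15]
nums[mid]=6<11: swap nums[3],nums[3]; lo=4,mid=4 → [3,4,5,6,8,9,10,11,14,12,15]
nums[mid]=8<11: swap nums[4],nums[4]; lo=5,mid=5 → [3,4,5,6,8,9,10,11,14,12,15]
nums[mid]=9<11: swap nums[5],nums[5]; lo=6,mid=6 → [3,4,5,6,8,9,10,11,14,12,15]
nums[mid]=10<11: swap nums[6],nums[6]; lo=7,mid=7 → [3,4,5,6,8,9,10,11,14,12,15]
nums[mid]=11=11: mid=8
end: lo=7, hi=7; nums = [3,4,5,6,8,9,10,11,14,12,15]

[3,4,5,6,8,9,10,11,14,12,15]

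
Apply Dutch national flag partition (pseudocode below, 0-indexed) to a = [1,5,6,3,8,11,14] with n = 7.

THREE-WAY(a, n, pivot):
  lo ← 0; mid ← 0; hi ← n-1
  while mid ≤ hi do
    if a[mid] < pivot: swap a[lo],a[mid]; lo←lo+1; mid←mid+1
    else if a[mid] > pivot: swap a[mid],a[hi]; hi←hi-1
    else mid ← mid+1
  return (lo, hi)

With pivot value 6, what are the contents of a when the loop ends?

lo=0 mid=0 hi=6
1<6: swap(0,0), lo=1 mid=1 ⇒ [1,5,6,3,8,11,14]
5<6: swap(1,1), lo=2 mid=2 ⇒ [1,5,6,3,8,11,14]
6=6: mid=3
3<6: swap(2,3), lo=3 mid=4 ⇒ [1,5,3,6,8,11,14]
8>6: swap(4,6), hi=5 ⇒ [1,5,3,6,14,11,8]
14>6: swap(4,5), hi=4 ⇒ [1,5,3,6,11,14,8]
11>6: swap(4,4), hi=3 ⇒ [1,5,3,6,11,14,8]
done. lo=3 hi=3; a=[1,5,3,6,11,14,8]

[1,5,3,6,11,14,8]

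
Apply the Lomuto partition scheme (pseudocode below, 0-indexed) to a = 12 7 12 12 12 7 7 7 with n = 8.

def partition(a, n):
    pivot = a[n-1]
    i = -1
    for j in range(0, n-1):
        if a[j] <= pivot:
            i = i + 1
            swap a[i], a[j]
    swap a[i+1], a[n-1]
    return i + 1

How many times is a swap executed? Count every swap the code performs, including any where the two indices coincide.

4

pivot = a[7] = 7; i = -1
j=0: a[0]=12 > 7 → no swap
j=1: a[1]=7 ≤ 7 → i=0, swap a[0],a[1] → 7 12 12 12 12 7 7 7
j=2: a[2]=12 > 7 → no swap
j=3: a[3]=12 > 7 → no swap
j=4: a[4]=12 > 7 → no swap
j=5: a[5]=7 ≤ 7 → i=1, swap a[1],a[5] → 7 7 12 12 12 12 7 7
j=6: a[6]=7 ≤ 7 → i=2, swap a[2],a[6] → 7 7 7 12 12 12 12 7
final swap a[3],a[7] → 7 7 7 7 12 12 12 12; return 3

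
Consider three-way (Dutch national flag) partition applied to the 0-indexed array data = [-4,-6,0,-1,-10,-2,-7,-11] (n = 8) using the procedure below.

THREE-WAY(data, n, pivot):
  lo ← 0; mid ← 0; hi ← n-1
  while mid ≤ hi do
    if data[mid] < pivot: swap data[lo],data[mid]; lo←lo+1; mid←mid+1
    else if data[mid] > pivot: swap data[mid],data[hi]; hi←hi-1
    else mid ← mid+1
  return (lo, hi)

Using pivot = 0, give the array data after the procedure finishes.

[-4,-6,-1,-10,-2,-7,-11,0]

pivot = 0; lo=0, mid=0, hi=7
data[mid]=-4<0: swap data[0],data[0]; lo=1,mid=1 → [-4,-6,0,-1,-10,-2,-7,-11]
data[mid]=-6<0: swap data[1],data[1]; lo=2,mid=2 → [-4,-6,0,-1,-10,-2,-7,-11]
data[mid]=0=0: mid=3
data[mid]=-1<0: swap data[2],data[3]; lo=3,mid=4 → [-4,-6,-1,0,-10,-2,-7,-11]
data[mid]=-10<0: swap data[3],data[4]; lo=4,mid=5 → [-4,-6,-1,-10,0,-2,-7,-11]
data[mid]=-2<0: swap data[4],data[5]; lo=5,mid=6 → [-4,-6,-1,-10,-2,0,-7,-11]
data[mid]=-7<0: swap data[5],data[6]; lo=6,mid=7 → [-4,-6,-1,-10,-2,-7,0,-11]
data[mid]=-11<0: swap data[6],data[7]; lo=7,mid=8 → [-4,-6,-1,-10,-2,-7,-11,0]
end: lo=7, hi=7; data = [-4,-6,-1,-10,-2,-7,-11,0]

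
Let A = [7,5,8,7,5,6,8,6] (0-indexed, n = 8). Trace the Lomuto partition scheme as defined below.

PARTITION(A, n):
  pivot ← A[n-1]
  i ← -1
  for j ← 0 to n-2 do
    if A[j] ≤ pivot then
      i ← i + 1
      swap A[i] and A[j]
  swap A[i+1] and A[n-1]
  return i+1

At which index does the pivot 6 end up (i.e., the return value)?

3

pivot = A[7] = 6; i = -1
j=0: A[0]=7 > 6 → no swap
j=1: A[1]=5 ≤ 6 → i=0, swap A[0],A[1] → [5,7,8,7,5,6,8,6]
j=2: A[2]=8 > 6 → no swap
j=3: A[3]=7 > 6 → no swap
j=4: A[4]=5 ≤ 6 → i=1, swap A[1],A[4] → [5,5,8,7,7,6,8,6]
j=5: A[5]=6 ≤ 6 → i=2, swap A[2],A[5] → [5,5,6,7,7,8,8,6]
j=6: A[6]=8 > 6 → no swap
final swap A[3],A[7] → [5,5,6,6,7,8,8,7]; return 3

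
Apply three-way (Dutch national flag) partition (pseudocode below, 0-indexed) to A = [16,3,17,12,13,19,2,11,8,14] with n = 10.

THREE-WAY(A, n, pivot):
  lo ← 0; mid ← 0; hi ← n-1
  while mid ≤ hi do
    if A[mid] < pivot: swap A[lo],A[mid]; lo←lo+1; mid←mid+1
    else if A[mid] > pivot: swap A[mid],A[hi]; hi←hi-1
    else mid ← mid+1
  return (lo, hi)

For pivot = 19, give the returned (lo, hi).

(9, 9)

pivot = 19; lo=0, mid=0, hi=9
A[mid]=16<19: swap A[0],A[0]; lo=1,mid=1 → [16,3,17,12,13,19,2,11,8,14]
A[mid]=3<19: swap A[1],A[1]; lo=2,mid=2 → [16,3,17,12,13,19,2,11,8,14]
A[mid]=17<19: swap A[2],A[2]; lo=3,mid=3 → [16,3,17,12,13,19,2,11,8,14]
A[mid]=12<19: swap A[3],A[3]; lo=4,mid=4 → [16,3,17,12,13,19,2,11,8,14]
A[mid]=13<19: swap A[4],A[4]; lo=5,mid=5 → [16,3,17,12,13,19,2,11,8,14]
A[mid]=19=19: mid=6
A[mid]=2<19: swap A[5],A[6]; lo=6,mid=7 → [16,3,17,12,13,2,19,11,8,14]
A[mid]=11<19: swap A[6],A[7]; lo=7,mid=8 → [16,3,17,12,13,2,11,19,8,14]
A[mid]=8<19: swap A[7],A[8]; lo=8,mid=9 → [16,3,17,12,13,2,11,8,19,14]
A[mid]=14<19: swap A[8],A[9]; lo=9,mid=10 → [16,3,17,12,13,2,11,8,14,19]
end: lo=9, hi=9; A = [16,3,17,12,13,2,11,8,14,19]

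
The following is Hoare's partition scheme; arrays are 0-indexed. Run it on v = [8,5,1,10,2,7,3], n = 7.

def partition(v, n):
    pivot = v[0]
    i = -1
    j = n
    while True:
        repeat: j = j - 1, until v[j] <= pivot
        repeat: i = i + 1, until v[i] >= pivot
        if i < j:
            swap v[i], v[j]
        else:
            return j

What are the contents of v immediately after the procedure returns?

[3,5,1,7,2,10,8]

pivot=8
j stops at 6 (3), i stops at 0 (8); swap ⇒ [3,5,1,10,2,7,8]
j stops at 5 (7), i stops at 3 (10); swap ⇒ [3,5,1,7,2,10,8]
j stops at 4, i stops at 5; i≥j ⇒ return 4. v=[3,5,1,7,2,10,8]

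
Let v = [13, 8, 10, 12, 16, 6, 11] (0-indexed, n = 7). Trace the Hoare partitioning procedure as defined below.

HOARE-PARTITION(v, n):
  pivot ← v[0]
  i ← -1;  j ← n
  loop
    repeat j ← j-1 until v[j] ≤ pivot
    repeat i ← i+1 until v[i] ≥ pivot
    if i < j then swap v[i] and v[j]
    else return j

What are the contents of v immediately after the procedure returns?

[11, 8, 10, 12, 6, 16, 13]

pivot=13
j stops at 6 (11), i stops at 0 (13); swap ⇒ [11, 8, 10, 12, 16, 6, 13]
j stops at 5 (6), i stops at 4 (16); swap ⇒ [11, 8, 10, 12, 6, 16, 13]
j stops at 4, i stops at 5; i≥j ⇒ return 4. v=[11, 8, 10, 12, 6, 16, 13]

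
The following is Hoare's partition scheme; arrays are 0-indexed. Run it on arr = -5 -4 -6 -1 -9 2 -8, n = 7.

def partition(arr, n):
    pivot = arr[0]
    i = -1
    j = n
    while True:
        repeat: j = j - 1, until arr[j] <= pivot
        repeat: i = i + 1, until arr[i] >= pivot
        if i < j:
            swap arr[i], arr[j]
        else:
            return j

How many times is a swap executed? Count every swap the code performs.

2

pivot = arr[0] = -5; i = -1, j = 7
j→6 (arr[6]=-8≤-5), i→0 (arr[0]=-5≥-5); i<j, swap → -8 -4 -6 -1 -9 2 -5
j→4 (arr[4]=-9≤-5), i→1 (arr[1]=-4≥-5); i<j, swap → -8 -9 -6 -1 -4 2 -5
j→2, i→3; i≥j, return j=2. arr = -8 -9 -6 -1 -4 2 -5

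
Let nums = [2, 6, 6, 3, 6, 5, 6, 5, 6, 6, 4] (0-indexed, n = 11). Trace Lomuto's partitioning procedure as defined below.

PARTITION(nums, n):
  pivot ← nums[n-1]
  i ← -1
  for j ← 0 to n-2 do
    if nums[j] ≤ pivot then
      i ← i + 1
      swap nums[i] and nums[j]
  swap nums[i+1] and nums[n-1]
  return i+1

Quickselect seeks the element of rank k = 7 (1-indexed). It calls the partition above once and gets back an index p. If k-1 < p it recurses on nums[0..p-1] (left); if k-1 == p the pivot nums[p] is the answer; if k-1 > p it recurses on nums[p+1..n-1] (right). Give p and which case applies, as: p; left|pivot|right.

pivot=4, i=-1
j=0: 2≤4, i=0, swap(0,0) ⇒ [2, 6, 6, 3, 6, 5, 6, 5, 6, 6, 4]
j=1: 6>4, skip
j=2: 6>4, skip
j=3: 3≤4, i=1, swap(1,3) ⇒ [2, 3, 6, 6, 6, 5, 6, 5, 6, 6, 4]
j=4: 6>4, skip
j=5: 5>4, skip
j=6: 6>4, skip
j=7: 5>4, skip
j=8: 6>4, skip
j=9: 6>4, skip
swap(2,10) ⇒ [2, 3, 4, 6, 6, 5, 6, 5, 6, 6, 6]; return 2
p = 2; k-1 = 6 > 2 ⇒ right

2; right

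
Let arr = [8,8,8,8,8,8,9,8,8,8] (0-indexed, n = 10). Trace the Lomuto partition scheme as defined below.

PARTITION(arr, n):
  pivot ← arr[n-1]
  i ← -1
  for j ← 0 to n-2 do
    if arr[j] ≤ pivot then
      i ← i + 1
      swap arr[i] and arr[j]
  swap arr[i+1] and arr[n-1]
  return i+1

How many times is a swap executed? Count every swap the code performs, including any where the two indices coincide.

pivot=8, i=-1
j=0: 8≤8, i=0, swap(0,0) ⇒ [8,8,8,8,8,8,9,8,8,8]
j=1: 8≤8, i=1, swap(1,1) ⇒ [8,8,8,8,8,8,9,8,8,8]
j=2: 8≤8, i=2, swap(2,2) ⇒ [8,8,8,8,8,8,9,8,8,8]
j=3: 8≤8, i=3, swap(3,3) ⇒ [8,8,8,8,8,8,9,8,8,8]
j=4: 8≤8, i=4, swap(4,4) ⇒ [8,8,8,8,8,8,9,8,8,8]
j=5: 8≤8, i=5, swap(5,5) ⇒ [8,8,8,8,8,8,9,8,8,8]
j=6: 9>8, skip
j=7: 8≤8, i=6, swap(6,7) ⇒ [8,8,8,8,8,8,8,9,8,8]
j=8: 8≤8, i=7, swap(7,8) ⇒ [8,8,8,8,8,8,8,8,9,8]
swap(8,9) ⇒ [8,8,8,8,8,8,8,8,8,9]; return 8

9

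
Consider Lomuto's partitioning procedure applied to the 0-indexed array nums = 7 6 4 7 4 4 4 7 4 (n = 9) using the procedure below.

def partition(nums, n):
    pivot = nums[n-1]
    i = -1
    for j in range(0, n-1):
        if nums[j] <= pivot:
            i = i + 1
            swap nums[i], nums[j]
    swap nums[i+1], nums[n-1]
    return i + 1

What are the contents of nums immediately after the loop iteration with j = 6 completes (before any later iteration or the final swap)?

4 4 4 4 6 7 7 7 4

pivot = nums[8] = 4; i = -1
j=0: nums[0]=7 > 4 → no swap
j=1: nums[1]=6 > 4 → no swap
j=2: nums[2]=4 ≤ 4 → i=0, swap nums[0],nums[2] → 4 6 7 7 4 4 4 7 4
j=3: nums[3]=7 > 4 → no swap
j=4: nums[4]=4 ≤ 4 → i=1, swap nums[1],nums[4] → 4 4 7 7 6 4 4 7 4
j=5: nums[5]=4 ≤ 4 → i=2, swap nums[2],nums[5] → 4 4 4 7 6 7 4 7 4
j=6: nums[6]=4 ≤ 4 → i=3, swap nums[3],nums[6] → 4 4 4 4 6 7 7 7 4
(after j=6) nums = 4 4 4 4 6 7 7 7 4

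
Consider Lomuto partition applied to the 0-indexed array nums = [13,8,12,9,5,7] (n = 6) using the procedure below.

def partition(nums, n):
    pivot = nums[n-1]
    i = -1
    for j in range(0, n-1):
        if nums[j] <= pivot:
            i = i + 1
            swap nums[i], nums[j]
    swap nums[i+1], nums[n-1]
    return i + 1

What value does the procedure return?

1

pivot = nums[5] = 7; i = -1
j=0: nums[0]=13 > 7 → no swap
j=1: nums[1]=8 > 7 → no swap
j=2: nums[2]=12 > 7 → no swap
j=3: nums[3]=9 > 7 → no swap
j=4: nums[4]=5 ≤ 7 → i=0, swap nums[0],nums[4] → [5,8,12,9,13,7]
final swap nums[1],nums[5] → [5,7,12,9,13,8]; return 1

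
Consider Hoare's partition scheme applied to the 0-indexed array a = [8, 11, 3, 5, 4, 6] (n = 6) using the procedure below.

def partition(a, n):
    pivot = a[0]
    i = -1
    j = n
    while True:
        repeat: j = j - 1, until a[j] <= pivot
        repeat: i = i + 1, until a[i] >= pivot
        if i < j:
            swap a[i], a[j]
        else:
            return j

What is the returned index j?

pivot = a[0] = 8; i = -1, j = 6
j→5 (a[5]=6≤8), i→0 (a[0]=8≥8); i<j, swap → [6, 11, 3, 5, 4, 8]
j→4 (a[4]=4≤8), i→1 (a[1]=11≥8); i<j, swap → [6, 4, 3, 5, 11, 8]
j→3, i→4; i≥j, return j=3. a = [6, 4, 3, 5, 11, 8]

3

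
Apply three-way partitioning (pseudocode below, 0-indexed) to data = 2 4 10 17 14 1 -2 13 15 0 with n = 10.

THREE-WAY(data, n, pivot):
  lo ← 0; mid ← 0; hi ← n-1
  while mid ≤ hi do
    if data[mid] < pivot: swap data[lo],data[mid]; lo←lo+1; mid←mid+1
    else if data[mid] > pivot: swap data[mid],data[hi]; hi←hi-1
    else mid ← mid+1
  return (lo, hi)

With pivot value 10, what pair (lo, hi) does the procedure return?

lo=0 mid=0 hi=9
2<10: swap(0,0), lo=1 mid=1 ⇒ 2 4 10 17 14 1 -2 13 15 0
4<10: swap(1,1), lo=2 mid=2 ⇒ 2 4 10 17 14 1 -2 13 15 0
10=10: mid=3
17>10: swap(3,9), hi=8 ⇒ 2 4 10 0 14 1 -2 13 15 17
0<10: swap(2,3), lo=3 mid=4 ⇒ 2 4 0 10 14 1 -2 13 15 17
14>10: swap(4,8), hi=7 ⇒ 2 4 0 10 15 1 -2 13 14 17
15>10: swap(4,7), hi=6 ⇒ 2 4 0 10 13 1 -2 15 14 17
13>10: swap(4,6), hi=5 ⇒ 2 4 0 10 -2 1 13 15 14 17
-2<10: swap(3,4), lo=4 mid=5 ⇒ 2 4 0 -2 10 1 13 15 14 17
1<10: swap(4,5), lo=5 mid=6 ⇒ 2 4 0 -2 1 10 13 15 14 17
done. lo=5 hi=5; data=2 4 0 -2 1 10 13 15 14 17

(5, 5)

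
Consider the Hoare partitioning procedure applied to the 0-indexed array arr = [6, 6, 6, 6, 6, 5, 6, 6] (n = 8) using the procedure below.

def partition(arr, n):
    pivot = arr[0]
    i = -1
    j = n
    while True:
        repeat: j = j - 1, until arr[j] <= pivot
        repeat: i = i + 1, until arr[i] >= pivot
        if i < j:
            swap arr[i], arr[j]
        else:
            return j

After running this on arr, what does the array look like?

[6, 6, 5, 6, 6, 6, 6, 6]

pivot = arr[0] = 6; i = -1, j = 8
j→7 (arr[7]=6≤6), i→0 (arr[0]=6≥6); i<j, swap → [6, 6, 6, 6, 6, 5, 6, 6]
j→6 (arr[6]=6≤6), i→1 (arr[1]=6≥6); i<j, swap → [6, 6, 6, 6, 6, 5, 6, 6]
j→5 (arr[5]=5≤6), i→2 (arr[2]=6≥6); i<j, swap → [6, 6, 5, 6, 6, 6, 6, 6]
j→4 (arr[4]=6≤6), i→3 (arr[3]=6≥6); i<j, swap → [6, 6, 5, 6, 6, 6, 6, 6]
j→3, i→4; i≥j, return j=3. arr = [6, 6, 5, 6, 6, 6, 6, 6]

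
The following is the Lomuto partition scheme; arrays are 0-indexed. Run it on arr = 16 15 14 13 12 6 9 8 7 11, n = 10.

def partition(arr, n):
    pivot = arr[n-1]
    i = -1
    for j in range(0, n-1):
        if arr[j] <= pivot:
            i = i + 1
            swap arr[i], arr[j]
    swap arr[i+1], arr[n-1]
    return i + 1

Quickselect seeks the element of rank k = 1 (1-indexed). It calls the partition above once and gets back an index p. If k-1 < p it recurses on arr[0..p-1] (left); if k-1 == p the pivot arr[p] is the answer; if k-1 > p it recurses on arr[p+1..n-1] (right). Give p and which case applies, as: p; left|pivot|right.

pivot = arr[9] = 11; i = -1
j=0: arr[0]=16 > 11 → no swap
j=1: arr[1]=15 > 11 → no swap
j=2: arr[2]=14 > 11 → no swap
j=3: arr[3]=13 > 11 → no swap
j=4: arr[4]=12 > 11 → no swap
j=5: arr[5]=6 ≤ 11 → i=0, swap arr[0],arr[5] → 6 15 14 13 12 16 9 8 7 11
j=6: arr[6]=9 ≤ 11 → i=1, swap arr[1],arr[6] → 6 9 14 13 12 16 15 8 7 11
j=7: arr[7]=8 ≤ 11 → i=2, swap arr[2],arr[7] → 6 9 8 13 12 16 15 14 7 11
j=8: arr[8]=7 ≤ 11 → i=3, swap arr[3],arr[8] → 6 9 8 7 12 16 15 14 13 11
final swap arr[4],arr[9] → 6 9 8 7 11 16 15 14 13 12; return 4
p = 4; k-1 = 0 < 4 ⇒ left

4; left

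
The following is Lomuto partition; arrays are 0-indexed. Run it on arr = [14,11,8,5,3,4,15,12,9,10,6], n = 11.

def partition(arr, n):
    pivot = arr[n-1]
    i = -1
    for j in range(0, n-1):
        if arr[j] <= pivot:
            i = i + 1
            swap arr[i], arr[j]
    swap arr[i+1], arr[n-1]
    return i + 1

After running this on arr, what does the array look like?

pivot=6, i=-1
j=0: 14>6, skip
j=1: 11>6, skip
j=2: 8>6, skip
j=3: 5≤6, i=0, swap(0,3) ⇒ [5,11,8,14,3,4,15,12,9,10,6]
j=4: 3≤6, i=1, swap(1,4) ⇒ [5,3,8,14,11,4,15,12,9,10,6]
j=5: 4≤6, i=2, swap(2,5) ⇒ [5,3,4,14,11,8,15,12,9,10,6]
j=6: 15>6, skip
j=7: 12>6, skip
j=8: 9>6, skip
j=9: 10>6, skip
swap(3,10) ⇒ [5,3,4,6,11,8,15,12,9,10,14]; return 3

[5,3,4,6,11,8,15,12,9,10,14]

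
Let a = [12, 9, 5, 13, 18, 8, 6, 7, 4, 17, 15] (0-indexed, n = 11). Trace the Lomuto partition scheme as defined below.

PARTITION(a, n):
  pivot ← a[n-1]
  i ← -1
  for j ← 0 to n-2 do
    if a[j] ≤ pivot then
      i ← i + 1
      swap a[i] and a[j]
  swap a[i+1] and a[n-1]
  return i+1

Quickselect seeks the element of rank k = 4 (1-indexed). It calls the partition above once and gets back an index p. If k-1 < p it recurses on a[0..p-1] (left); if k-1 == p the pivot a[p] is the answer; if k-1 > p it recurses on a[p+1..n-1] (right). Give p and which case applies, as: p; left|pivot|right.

pivot=15, i=-1
j=0: 12≤15, i=0, swap(0,0) ⇒ [12, 9, 5, 13, 18, 8, 6, 7, 4, 17, 15]
j=1: 9≤15, i=1, swap(1,1) ⇒ [12, 9, 5, 13, 18, 8, 6, 7, 4, 17, 15]
j=2: 5≤15, i=2, swap(2,2) ⇒ [12, 9, 5, 13, 18, 8, 6, 7, 4, 17, 15]
j=3: 13≤15, i=3, swap(3,3) ⇒ [12, 9, 5, 13, 18, 8, 6, 7, 4, 17, 15]
j=4: 18>15, skip
j=5: 8≤15, i=4, swap(4,5) ⇒ [12, 9, 5, 13, 8, 18, 6, 7, 4, 17, 15]
j=6: 6≤15, i=5, swap(5,6) ⇒ [12, 9, 5, 13, 8, 6, 18, 7, 4, 17, 15]
j=7: 7≤15, i=6, swap(6,7) ⇒ [12, 9, 5, 13, 8, 6, 7, 18, 4, 17, 15]
j=8: 4≤15, i=7, swap(7,8) ⇒ [12, 9, 5, 13, 8, 6, 7, 4, 18, 17, 15]
j=9: 17>15, skip
swap(8,10) ⇒ [12, 9, 5, 13, 8, 6, 7, 4, 15, 17, 18]; return 8
p = 8; k-1 = 3 < 8 ⇒ left

8; left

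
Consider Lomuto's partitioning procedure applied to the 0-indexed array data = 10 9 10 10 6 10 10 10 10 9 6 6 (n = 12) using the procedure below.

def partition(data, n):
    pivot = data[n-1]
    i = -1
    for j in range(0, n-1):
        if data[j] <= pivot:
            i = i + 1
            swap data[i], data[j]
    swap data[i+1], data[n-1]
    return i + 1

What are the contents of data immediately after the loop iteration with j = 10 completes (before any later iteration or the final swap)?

pivot=6, i=-1
j=0: 10>6, skip
j=1: 9>6, skip
j=2: 10>6, skip
j=3: 10>6, skip
j=4: 6≤6, i=0, swap(0,4) ⇒ 6 9 10 10 10 10 10 10 10 9 6 6
j=5: 10>6, skip
j=6: 10>6, skip
j=7: 10>6, skip
j=8: 10>6, skip
j=9: 9>6, skip
j=10: 6≤6, i=1, swap(1,10) ⇒ 6 6 10 10 10 10 10 10 10 9 9 6
(after j=10) data = 6 6 10 10 10 10 10 10 10 9 9 6

6 6 10 10 10 10 10 10 10 9 9 6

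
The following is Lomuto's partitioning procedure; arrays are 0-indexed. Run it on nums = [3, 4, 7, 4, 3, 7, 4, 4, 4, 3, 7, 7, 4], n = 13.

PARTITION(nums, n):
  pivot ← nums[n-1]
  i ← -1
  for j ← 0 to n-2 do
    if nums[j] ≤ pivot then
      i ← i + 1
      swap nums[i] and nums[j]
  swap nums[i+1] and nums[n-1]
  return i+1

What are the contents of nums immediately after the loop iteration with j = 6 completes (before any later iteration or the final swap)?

pivot=4, i=-1
j=0: 3≤4, i=0, swap(0,0) ⇒ [3, 4, 7, 4, 3, 7, 4, 4, 4, 3, 7, 7, 4]
j=1: 4≤4, i=1, swap(1,1) ⇒ [3, 4, 7, 4, 3, 7, 4, 4, 4, 3, 7, 7, 4]
j=2: 7>4, skip
j=3: 4≤4, i=2, swap(2,3) ⇒ [3, 4, 4, 7, 3, 7, 4, 4, 4, 3, 7, 7, 4]
j=4: 3≤4, i=3, swap(3,4) ⇒ [3, 4, 4, 3, 7, 7, 4, 4, 4, 3, 7, 7, 4]
j=5: 7>4, skip
j=6: 4≤4, i=4, swap(4,6) ⇒ [3, 4, 4, 3, 4, 7, 7, 4, 4, 3, 7, 7, 4]
(after j=6) nums = [3, 4, 4, 3, 4, 7, 7, 4, 4, 3, 7, 7, 4]

[3, 4, 4, 3, 4, 7, 7, 4, 4, 3, 7, 7, 4]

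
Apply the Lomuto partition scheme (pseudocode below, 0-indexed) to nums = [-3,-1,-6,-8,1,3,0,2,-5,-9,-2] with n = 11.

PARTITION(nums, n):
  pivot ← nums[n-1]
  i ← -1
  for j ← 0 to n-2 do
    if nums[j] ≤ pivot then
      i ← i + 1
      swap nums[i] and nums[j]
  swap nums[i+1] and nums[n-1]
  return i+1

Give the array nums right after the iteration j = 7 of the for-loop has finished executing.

pivot = nums[10] = -2; i = -1
j=0: nums[0]=-3 ≤ -2 → i=0, swap nums[0],nums[0] (no change) → [-3,-1,-6,-8,1,3,0,2,-5,-9,-2]
j=1: nums[1]=-1 > -2 → no swap
j=2: nums[2]=-6 ≤ -2 → i=1, swap nums[1],nums[2] → [-3,-6,-1,-8,1,3,0,2,-5,-9,-2]
j=3: nums[3]=-8 ≤ -2 → i=2, swap nums[2],nums[3] → [-3,-6,-8,-1,1,3,0,2,-5,-9,-2]
j=4: nums[4]=1 > -2 → no swap
j=5: nums[5]=3 > -2 → no swap
j=6: nums[6]=0 > -2 → no swap
j=7: nums[7]=2 > -2 → no swap
(after j=7) nums = [-3,-6,-8,-1,1,3,0,2,-5,-9,-2]

[-3,-6,-8,-1,1,3,0,2,-5,-9,-2]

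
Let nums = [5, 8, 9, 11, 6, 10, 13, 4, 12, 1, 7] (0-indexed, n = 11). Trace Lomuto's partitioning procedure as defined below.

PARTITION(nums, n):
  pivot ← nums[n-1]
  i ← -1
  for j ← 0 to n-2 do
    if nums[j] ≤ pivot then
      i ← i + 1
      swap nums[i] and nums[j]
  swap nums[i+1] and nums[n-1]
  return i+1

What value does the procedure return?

pivot = nums[10] = 7; i = -1
j=0: nums[0]=5 ≤ 7 → i=0, swap nums[0],nums[0] (no change) → [5, 8, 9, 11, 6, 10, 13, 4, 12, 1, 7]
j=1: nums[1]=8 > 7 → no swap
j=2: nums[2]=9 > 7 → no swap
j=3: nums[3]=11 > 7 → no swap
j=4: nums[4]=6 ≤ 7 → i=1, swap nums[1],nums[4] → [5, 6, 9, 11, 8, 10, 13, 4, 12, 1, 7]
j=5: nums[5]=10 > 7 → no swap
j=6: nums[6]=13 > 7 → no swap
j=7: nums[7]=4 ≤ 7 → i=2, swap nums[2],nums[7] → [5, 6, 4, 11, 8, 10, 13, 9, 12, 1, 7]
j=8: nums[8]=12 > 7 → no swap
j=9: nums[9]=1 ≤ 7 → i=3, swap nums[3],nums[9] → [5, 6, 4, 1, 8, 10, 13, 9, 12, 11, 7]
final swap nums[4],nums[10] → [5, 6, 4, 1, 7, 10, 13, 9, 12, 11, 8]; return 4

4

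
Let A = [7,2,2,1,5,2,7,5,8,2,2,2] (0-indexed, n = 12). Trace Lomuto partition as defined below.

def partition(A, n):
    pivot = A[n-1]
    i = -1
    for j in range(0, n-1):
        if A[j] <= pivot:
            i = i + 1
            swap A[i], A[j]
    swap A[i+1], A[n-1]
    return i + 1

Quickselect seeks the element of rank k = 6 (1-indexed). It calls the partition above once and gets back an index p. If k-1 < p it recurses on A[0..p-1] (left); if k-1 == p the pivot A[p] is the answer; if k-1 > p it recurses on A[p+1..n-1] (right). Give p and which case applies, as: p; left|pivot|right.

6; left

pivot = A[11] = 2; i = -1
j=0: A[0]=7 > 2 → no swap
j=1: A[1]=2 ≤ 2 → i=0, swap A[0],A[1] → [2,7,2,1,5,2,7,5,8,2,2,2]
j=2: A[2]=2 ≤ 2 → i=1, swap A[1],A[2] → [2,2,7,1,5,2,7,5,8,2,2,2]
j=3: A[3]=1 ≤ 2 → i=2, swap A[2],A[3] → [2,2,1,7,5,2,7,5,8,2,2,2]
j=4: A[4]=5 > 2 → no swap
j=5: A[5]=2 ≤ 2 → i=3, swap A[3],A[5] → [2,2,1,2,5,7,7,5,8,2,2,2]
j=6: A[6]=7 > 2 → no swap
j=7: A[7]=5 > 2 → no swap
j=8: A[8]=8 > 2 → no swap
j=9: A[9]=2 ≤ 2 → i=4, swap A[4],A[9] → [2,2,1,2,2,7,7,5,8,5,2,2]
j=10: A[10]=2 ≤ 2 → i=5, swap A[5],A[10] → [2,2,1,2,2,2,7,5,8,5,7,2]
final swap A[6],A[11] → [2,2,1,2,2,2,2,5,8,5,7,7]; return 6
p = 6; k-1 = 5 < 6 ⇒ left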